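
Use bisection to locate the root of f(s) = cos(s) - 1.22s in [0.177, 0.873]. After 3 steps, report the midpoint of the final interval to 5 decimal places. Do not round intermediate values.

f(0.177000) = 0.768436, f(0.873000) = -0.422529 (opposite signs)
step 1: m = 0.525000, f(m) = 0.224824 > 0 → root in [0.525000, 0.873000]
step 2: m = 0.699000, f(m) = -0.087294 < 0 → root in [0.525000, 0.699000]
step 3: m = 0.612000, f(m) = 0.071861 > 0 → root in [0.612000, 0.699000]
Midpoint of [0.612000, 0.699000] = 0.655500

0.65550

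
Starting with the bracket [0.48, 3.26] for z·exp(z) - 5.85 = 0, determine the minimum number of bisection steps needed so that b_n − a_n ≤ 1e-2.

9

Initial width b − a = 3.26 − 0.48 = 2.780000.
After n steps the width is (b−a)/2^n; need (b−a)/2^n ≤ 1e-2.
So n ≥ log₂(2.780000/1e-2) = log₂(278.0000) ≈ 8.1189.
Hence n = 9.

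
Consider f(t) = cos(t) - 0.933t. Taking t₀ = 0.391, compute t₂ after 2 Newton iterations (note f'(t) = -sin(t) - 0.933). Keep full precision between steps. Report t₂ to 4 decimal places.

0.7702

t_0 = 0.391000: f = 0.559725, f' = -1.314113 → t_1 = 0.391000 - (0.559725)/(-1.314113) = 0.816934
t_1 = 0.816934: f = -0.077740, f' = -1.662051 → t_2 = 0.816934 - (-0.077740)/(-1.662051) = 0.770161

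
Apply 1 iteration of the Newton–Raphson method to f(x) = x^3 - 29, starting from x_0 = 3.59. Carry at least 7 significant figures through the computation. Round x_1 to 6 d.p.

3.143379

f'(x) = 3x^2
x_0 = 3.590000: f = 17.268279, f' = 38.664300 → x_1 = 3.590000 - (17.268279)/(38.664300) = 3.143379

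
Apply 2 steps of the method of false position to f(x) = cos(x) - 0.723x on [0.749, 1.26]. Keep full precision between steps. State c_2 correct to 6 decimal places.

f(0.749000) = 0.190843, f(1.260000) = -0.605163
step 1: c = 0.871513, f(c) = 0.013566 > 0 → new bracket [0.871513, 1.260000]
step 2: c = 0.880030, f(c) = 0.000866 > 0 → new bracket [0.880030, 1.260000]

0.880030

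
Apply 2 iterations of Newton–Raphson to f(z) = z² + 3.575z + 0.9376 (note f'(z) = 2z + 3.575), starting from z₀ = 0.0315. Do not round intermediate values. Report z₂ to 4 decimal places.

-0.2847

Newton update: z ← z − f(z)/f'(z).
z_0 = 0.031500: f = 1.051205, f' = 3.638000 → z_1 = 0.031500 - (1.051205)/(3.638000) = -0.257451
z_1 = -0.257451: f = 0.083493, f' = 3.060097 → z_2 = -0.257451 - (0.083493)/(3.060097) = -0.284736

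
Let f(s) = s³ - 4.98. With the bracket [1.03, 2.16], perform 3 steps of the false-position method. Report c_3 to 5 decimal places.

1.69751

f(1.030000) = -3.887273, f(2.160000) = 5.097696
step 1: c = 1.518885, f(c) = -1.475913 < 0 → new bracket [1.518885, 2.160000]
step 2: c = 1.662829, f(c) = -0.382278 < 0 → new bracket [1.662829, 2.160000]
step 3: c = 1.697511, f(c) = -0.088547 < 0 → new bracket [1.697511, 2.160000]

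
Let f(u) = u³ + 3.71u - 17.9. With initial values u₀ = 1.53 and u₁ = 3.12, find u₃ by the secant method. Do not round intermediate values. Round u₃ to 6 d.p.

2.089438

f(u_0) = -8.642123, f(u_1) = 24.046528
u_2 = 3.120000 - (24.046528)·(3.120000 - 1.530000)/(24.046528 - (-8.642123)) = 1.950359; f(u_2) = -3.245194
u_3 = 1.950359 - (-3.245194)·(1.950359 - 3.120000)/(-3.245194 - (24.046528)) = 2.089438; f(u_3) = -1.026212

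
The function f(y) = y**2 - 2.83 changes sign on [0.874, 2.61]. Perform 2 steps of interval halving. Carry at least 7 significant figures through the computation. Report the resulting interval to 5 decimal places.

f(0.874000) = -2.066124, f(2.610000) = 3.982100 (opposite signs)
step 1: m = 1.742000, f(m) = 0.204564 > 0 → root in [0.874000, 1.742000]
step 2: m = 1.308000, f(m) = -1.119136 < 0 → root in [1.308000, 1.742000]

[1.30800, 1.74200]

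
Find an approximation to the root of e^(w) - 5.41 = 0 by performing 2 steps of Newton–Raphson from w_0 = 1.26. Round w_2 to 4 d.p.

1.6937

f'(w) = e^(w)
w_0 = 1.260000: f = -1.884579, f' = 3.525421 → w_1 = 1.260000 - (-1.884579)/(3.525421) = 1.794568
w_1 = 1.794568: f = 0.606877, f' = 6.016877 → w_2 = 1.794568 - (0.606877)/(6.016877) = 1.693706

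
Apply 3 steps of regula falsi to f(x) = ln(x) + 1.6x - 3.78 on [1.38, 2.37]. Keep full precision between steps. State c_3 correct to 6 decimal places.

1.946324

f(1.380000) = -1.249917, f(2.370000) = 0.874890
step 1: c = 1.962367, f(c) = 0.033939 > 0 → new bracket [1.380000, 1.962367]
step 2: c = 1.946972, f(c) = 0.001431 > 0 → new bracket [1.380000, 1.946972]
step 3: c = 1.946324, f(c) = 0.000061 > 0 → new bracket [1.380000, 1.946324]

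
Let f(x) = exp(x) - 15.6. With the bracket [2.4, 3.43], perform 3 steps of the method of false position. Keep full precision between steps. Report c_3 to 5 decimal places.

f(2.400000) = -4.576824, f(3.430000) = 15.276643
step 1: c = 2.637446, f(c) = -1.622539 < 0 → new bracket [2.637446, 3.430000]
step 2: c = 2.713541, f(c) = -0.517404 < 0 → new bracket [2.713541, 3.430000]
step 3: c = 2.737012, f(c) = -0.159217 < 0 → new bracket [2.737012, 3.430000]

2.73701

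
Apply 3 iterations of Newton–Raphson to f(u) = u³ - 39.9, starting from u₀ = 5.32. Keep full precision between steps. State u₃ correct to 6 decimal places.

f'(u) = 3u²
u_0 = 5.320000: f = 110.668768, f' = 84.907200 → u_1 = 5.320000 - (110.668768)/(84.907200) = 4.016591
u_1 = 4.016591: f = 24.899699, f' = 48.399021 → u_2 = 4.016591 - (24.899699)/(48.399021) = 3.502124
u_2 = 3.502124: f = 3.053122, f' = 36.794628 → u_3 = 3.502124 - (3.053122)/(36.794628) = 3.419147

3.419147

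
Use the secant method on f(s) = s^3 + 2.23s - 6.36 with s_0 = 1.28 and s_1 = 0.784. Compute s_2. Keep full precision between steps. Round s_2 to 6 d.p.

f(s_0) = -1.408448, f(s_1) = -4.129790
s_2 = 0.784000 - (-4.129790)·(0.784000 - 1.280000)/(-4.129790 - (-1.408448)) = 1.536708; f(s_2) = 0.695751

1.536708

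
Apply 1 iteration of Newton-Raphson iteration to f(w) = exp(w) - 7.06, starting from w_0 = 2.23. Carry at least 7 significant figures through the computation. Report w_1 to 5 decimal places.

1.98915

f'(w) = exp(w)
w_0 = 2.230000: f = 2.239866, f' = 9.299866 → w_1 = 2.230000 - (2.239866)/(9.299866) = 1.989151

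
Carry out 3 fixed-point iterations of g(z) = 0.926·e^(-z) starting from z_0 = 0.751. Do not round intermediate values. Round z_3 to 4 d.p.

z_1 = g(0.751000) = 0.436974
z_2 = g(0.436974) = 0.598185
z_3 = g(0.598185) = 0.509123

0.5091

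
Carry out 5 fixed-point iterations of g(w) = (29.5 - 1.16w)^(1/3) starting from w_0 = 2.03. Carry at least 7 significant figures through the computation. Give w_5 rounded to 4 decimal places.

2.9648

w_1 = g(2.030000) = 3.005368
w_2 = g(3.005368) = 2.963019
w_3 = g(2.963019) = 2.964883
w_4 = g(2.964883) = 2.964801
w_5 = g(2.964801) = 2.964805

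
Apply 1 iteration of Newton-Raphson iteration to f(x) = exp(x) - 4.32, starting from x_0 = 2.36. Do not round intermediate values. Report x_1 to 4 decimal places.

1.7679

f'(x) = exp(x)
x_0 = 2.360000: f = 6.270951, f' = 10.590951 → x_1 = 2.360000 - (6.270951)/(10.590951) = 1.767895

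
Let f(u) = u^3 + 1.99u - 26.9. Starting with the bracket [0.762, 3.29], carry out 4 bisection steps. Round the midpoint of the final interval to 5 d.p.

f(0.762000) = -24.941169, f(3.290000) = 15.258389 (opposite signs)
step 1: m = 2.026000, f(m) = -14.552186 < 0 → root in [2.026000, 3.290000]
step 2: m = 2.658000, f(m) = -2.831906 < 0 → root in [2.658000, 3.290000]
step 3: m = 2.974000, f(m) = 5.322326 > 0 → root in [2.658000, 2.974000]
step 4: m = 2.816000, f(m) = 1.034314 > 0 → root in [2.658000, 2.816000]
Midpoint of [2.658000, 2.816000] = 2.737000

2.73700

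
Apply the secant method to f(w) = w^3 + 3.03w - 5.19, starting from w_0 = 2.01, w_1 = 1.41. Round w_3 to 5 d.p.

1.18416

f(w_0) = 9.020901, f(w_1) = 1.885521
w_2 = 1.410000 - (1.885521)·(1.410000 - 2.010000)/(1.885521 - (9.020901)) = 1.251450; f(w_2) = 0.561825
w_3 = 1.251450 - (0.561825)·(1.251450 - 1.410000)/(0.561825 - (1.885521)) = 1.184156; f(w_3) = 0.058446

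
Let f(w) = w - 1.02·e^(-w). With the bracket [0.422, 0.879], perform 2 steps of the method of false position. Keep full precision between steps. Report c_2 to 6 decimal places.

f(0.422000) = -0.246849, f(0.879000) = 0.455498
step 1: c = 0.582618, f(c) = 0.013016 > 0 → new bracket [0.422000, 0.582618]
step 2: c = 0.574574, f(c) = 0.000370 > 0 → new bracket [0.422000, 0.574574]

0.574574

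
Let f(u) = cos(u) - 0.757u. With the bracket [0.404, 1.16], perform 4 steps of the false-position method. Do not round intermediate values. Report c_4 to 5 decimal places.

f(0.404000) = 0.613668, f(1.160000) = -0.478780
step 1: c = 0.828673, f(c) = 0.048549 > 0 → new bracket [0.828673, 1.160000]
step 2: c = 0.859177, f(c) = 0.002664 > 0 → new bracket [0.859177, 1.160000]
step 3: c = 0.860842, f(c) = 0.000142 > 0 → new bracket [0.860842, 1.160000]
step 4: c = 0.860931, f(c) = 0.000008 > 0 → new bracket [0.860931, 1.160000]

0.86093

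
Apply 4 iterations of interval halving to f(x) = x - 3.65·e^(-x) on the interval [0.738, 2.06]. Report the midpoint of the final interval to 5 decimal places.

f(0.738000) = -1.006952, f(2.060000) = 1.594793 (opposite signs)
step 1: m = 1.399000, f(m) = 0.498021 > 0 → root in [0.738000, 1.399000]
step 2: m = 1.068500, f(m) = -0.185360 < 0 → root in [1.068500, 1.399000]
step 3: m = 1.233750, f(m) = 0.170875 > 0 → root in [1.068500, 1.233750]
step 4: m = 1.151125, f(m) = -0.003300 < 0 → root in [1.151125, 1.233750]
Midpoint of [1.151125, 1.233750] = 1.192438

1.19244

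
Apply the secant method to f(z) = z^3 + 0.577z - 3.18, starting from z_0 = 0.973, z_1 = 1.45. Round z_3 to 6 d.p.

1.337963

f(z_0) = -1.697412, f(z_1) = 0.705275
z_2 = 1.450000 - (0.705275)·(1.450000 - 0.973000)/(0.705275 - (-1.697412)) = 1.309983; f(z_2) = -0.176134
z_3 = 1.309983 - (-0.176134)·(1.309983 - 1.450000)/(-0.176134 - (0.705275)) = 1.337963; f(z_3) = -0.012846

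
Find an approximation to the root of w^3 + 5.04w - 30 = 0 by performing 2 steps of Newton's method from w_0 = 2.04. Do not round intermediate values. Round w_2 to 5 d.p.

f'(w) = 3w^2 + 5.04
w_0 = 2.040000: f = -11.228736, f' = 17.524800 → w_1 = 2.040000 - (-11.228736)/(17.524800) = 2.680734
w_1 = 2.680734: f = 2.775553, f' = 26.599005 → w_2 = 2.680734 - (2.775553)/(26.599005) = 2.576386

2.57639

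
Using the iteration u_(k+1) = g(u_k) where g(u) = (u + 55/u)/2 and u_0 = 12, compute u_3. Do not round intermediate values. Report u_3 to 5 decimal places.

7.41634

u_1 = g(12.000000) = 8.291667
u_2 = g(8.291667) = 7.462416
u_3 = g(7.462416) = 7.416342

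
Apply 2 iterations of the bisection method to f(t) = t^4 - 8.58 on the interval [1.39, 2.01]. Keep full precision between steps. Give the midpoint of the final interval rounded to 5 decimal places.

1.77750

f(1.390000) = -4.846990, f(2.010000) = 7.742408 (opposite signs)
step 1: m = 1.700000, f(m) = -0.227900 < 0 → root in [1.700000, 2.010000]
step 2: m = 1.855000, f(m) = 3.260653 > 0 → root in [1.700000, 1.855000]
Midpoint of [1.700000, 1.855000] = 1.777500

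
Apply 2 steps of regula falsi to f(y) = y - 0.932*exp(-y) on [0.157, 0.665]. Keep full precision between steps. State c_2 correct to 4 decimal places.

0.5426

f(0.157000) = -0.639584, f(0.665000) = 0.185697
step 1: c = 0.550695, f(c) = 0.013351 > 0 → new bracket [0.157000, 0.550695]
step 2: c = 0.542645, f(c) = 0.000958 > 0 → new bracket [0.157000, 0.542645]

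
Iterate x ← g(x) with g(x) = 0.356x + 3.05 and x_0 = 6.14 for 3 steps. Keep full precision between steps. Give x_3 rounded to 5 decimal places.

x_1 = g(6.140000) = 5.235840
x_2 = g(5.235840) = 4.913959
x_3 = g(4.913959) = 4.799369

4.79937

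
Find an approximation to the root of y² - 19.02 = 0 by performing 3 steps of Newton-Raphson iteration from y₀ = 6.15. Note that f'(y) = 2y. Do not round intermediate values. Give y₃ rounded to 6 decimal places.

Newton update: y ← y − f(y)/f'(y).
y_0 = 6.150000: f = 18.802500, f' = 12.300000 → y_1 = 6.150000 - (18.802500)/(12.300000) = 4.621341
y_1 = 4.621341: f = 2.336797, f' = 9.242683 → y_2 = 4.621341 - (2.336797)/(9.242683) = 4.368515
y_2 = 4.368515: f = 0.063921, f' = 8.737030 → y_3 = 4.368515 - (0.063921)/(8.737030) = 4.361199

4.361199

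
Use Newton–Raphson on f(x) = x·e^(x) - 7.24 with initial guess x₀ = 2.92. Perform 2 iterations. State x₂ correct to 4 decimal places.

f'(x) = (x + 1)·e^(x)
x_0 = 2.920000: f = 46.900559, f' = 72.681847 → x_1 = 2.920000 - (46.900559)/(72.681847) = 2.274714
x_1 = 2.274714: f = 14.881914, f' = 31.847054 → x_2 = 2.274714 - (14.881914)/(31.847054) = 1.807421

1.8074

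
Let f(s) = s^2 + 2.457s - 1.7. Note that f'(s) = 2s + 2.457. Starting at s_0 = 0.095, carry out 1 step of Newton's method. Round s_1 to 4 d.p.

Newton update: s ← s − f(s)/f'(s).
s_0 = 0.095000: f = -1.457560, f' = 2.647000 → s_1 = 0.095000 - (-1.457560)/(2.647000) = 0.645646

0.6456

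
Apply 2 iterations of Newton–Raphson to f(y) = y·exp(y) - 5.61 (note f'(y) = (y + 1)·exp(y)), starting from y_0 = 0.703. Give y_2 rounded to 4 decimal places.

y_0 = 0.703000: f = -4.190078, f' = 3.439725 → y_1 = 0.703000 - (-4.190078)/(3.439725) = 1.921144
y_1 = 1.921144: f = 7.509035, f' = 19.947798 → y_2 = 1.921144 - (7.509035)/(19.947798) = 1.544709

1.5447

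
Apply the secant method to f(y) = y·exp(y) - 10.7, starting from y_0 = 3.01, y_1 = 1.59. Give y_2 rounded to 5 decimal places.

1.66739

f(y_0) = 50.365074, f(y_1) = -2.903039
y_2 = 1.590000 - (-2.903039)·(1.590000 - 3.010000)/(-2.903039 - (50.365074)) = 1.667388; f(y_2) = -1.865660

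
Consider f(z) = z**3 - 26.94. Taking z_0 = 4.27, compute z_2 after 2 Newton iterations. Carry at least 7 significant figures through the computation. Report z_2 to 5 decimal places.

3.03149

f'(z) = 3z**2
z_0 = 4.270000: f = 50.914483, f' = 54.698700 → z_1 = 4.270000 - (50.914483)/(54.698700) = 3.339183
z_1 = 3.339183: f = 10.292366, f' = 33.450428 → z_2 = 3.339183 - (10.292366)/(33.450428) = 3.031493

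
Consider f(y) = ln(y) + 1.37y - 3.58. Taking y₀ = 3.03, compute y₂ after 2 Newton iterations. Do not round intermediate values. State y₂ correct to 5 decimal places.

f'(y) = 1/y + 1.37
y_0 = 3.030000: f = 1.679663, f' = 1.700033 → y_1 = 3.030000 - (1.679663)/(1.700033) = 2.041982
y_1 = 2.041982: f = -0.068563, f' = 1.859720 → y_2 = 2.041982 - (-0.068563)/(1.859720) = 2.078850

2.07885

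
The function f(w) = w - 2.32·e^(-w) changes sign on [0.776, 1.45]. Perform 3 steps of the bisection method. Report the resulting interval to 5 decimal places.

[0.86025, 0.94450]

f(0.776000) = -0.291764, f(1.450000) = 0.905797 (opposite signs)
step 1: m = 1.113000, f(m) = 0.350714 > 0 → root in [0.776000, 1.113000]
step 2: m = 0.944500, f(m) = 0.042312 > 0 → root in [0.776000, 0.944500]
step 3: m = 0.860250, f(m) = -0.121241 < 0 → root in [0.860250, 0.944500]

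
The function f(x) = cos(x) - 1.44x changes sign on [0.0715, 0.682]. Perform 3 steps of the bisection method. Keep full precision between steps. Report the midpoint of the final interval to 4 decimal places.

f(0.071500) = 0.894485, f(0.682000) = -0.205766 (opposite signs)
step 1: m = 0.376750, f(m) = 0.387345 > 0 → root in [0.376750, 0.682000]
step 2: m = 0.529375, f(m) = 0.100823 > 0 → root in [0.529375, 0.682000]
step 3: m = 0.605688, f(m) = -0.050079 < 0 → root in [0.529375, 0.605688]
Midpoint of [0.529375, 0.605688] = 0.567531

0.5675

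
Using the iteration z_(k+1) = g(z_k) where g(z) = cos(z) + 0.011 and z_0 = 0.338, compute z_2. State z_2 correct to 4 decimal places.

z_1 = g(0.338000) = 0.954420
z_2 = g(0.954420) = 0.589082

0.5891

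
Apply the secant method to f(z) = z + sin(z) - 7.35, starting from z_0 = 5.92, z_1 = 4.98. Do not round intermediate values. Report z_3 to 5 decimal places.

Secant update: z_(k+1) = z_k − f(z_k)·(z_k − z_(k-1))/(f(z_k) − f(z_(k-1))).
f(z_0) = -1.785254, f(z_1) = -3.334405
z_2 = 4.980000 - (-3.334405)·(4.980000 - 5.920000)/(-3.334405 - (-1.785254)) = 7.003263; f(z_2) = 0.312706
z_3 = 7.003263 - (0.312706)·(7.003263 - 4.980000)/(0.312706 - (-3.334405)) = 6.829787; f(z_3) = -0.000426

6.82979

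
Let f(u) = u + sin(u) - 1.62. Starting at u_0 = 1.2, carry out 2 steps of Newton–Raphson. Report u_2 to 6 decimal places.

0.861001

f'(u) = 1 + cos(u)
u_0 = 1.200000: f = 0.512039, f' = 1.362358 → u_1 = 1.200000 - (0.512039)/(1.362358) = 0.824152
u_1 = 0.824152: f = -0.061875, f' = 1.679179 → u_2 = 0.824152 - (-0.061875)/(1.679179) = 0.861001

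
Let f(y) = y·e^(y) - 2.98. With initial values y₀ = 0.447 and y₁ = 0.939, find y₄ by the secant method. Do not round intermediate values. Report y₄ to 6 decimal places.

Secant update: y_(k+1) = y_k − f(y_k)·(y_k − y_(k-1))/(f(y_k) − f(y_(k-1))).
f(y_0) = -2.281064, f(y_1) = -0.578580
y_2 = 0.939000 - (-0.578580)·(0.939000 - 0.447000)/(-0.578580 - (-2.281064)) = 1.106204; f(y_2) = 0.363899
y_3 = 1.106204 - (0.363899)·(1.106204 - 0.939000)/(0.363899 - (-0.578580)) = 1.041645; f(y_3) = -0.028109
y_4 = 1.041645 - (-0.028109)·(1.041645 - 1.106204)/(-0.028109 - (0.363899)) = 1.046274; f(y_4) = -0.001233

1.046274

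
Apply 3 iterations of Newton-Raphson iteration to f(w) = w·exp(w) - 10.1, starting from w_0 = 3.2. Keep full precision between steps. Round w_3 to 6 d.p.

f'(w) = (w + 1)·exp(w)
w_0 = 3.200000: f = 68.404097, f' = 103.036627 → w_1 = 3.200000 - (68.404097)/(103.036627) = 2.536119
w_1 = 2.536119: f = 21.932578, f' = 44.663130 → w_2 = 2.536119 - (21.932578)/(44.663130) = 2.045052
w_2 = 2.045052: f = 5.707350, f' = 23.536910 → w_3 = 2.045052 - (5.707350)/(23.536910) = 1.802567

1.802567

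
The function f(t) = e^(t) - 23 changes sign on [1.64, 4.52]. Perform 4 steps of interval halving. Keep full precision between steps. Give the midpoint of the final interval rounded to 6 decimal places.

3.170000

f(1.640000) = -17.844830, f(4.520000) = 68.835598 (opposite signs)
step 1: m = 3.080000, f(m) = -1.241598 < 0 → root in [3.080000, 4.520000]
step 2: m = 3.800000, f(m) = 21.701184 > 0 → root in [3.080000, 3.800000]
step 3: m = 3.440000, f(m) = 8.186958 > 0 → root in [3.080000, 3.440000]
step 4: m = 3.260000, f(m) = 3.049537 > 0 → root in [3.080000, 3.260000]
Midpoint of [3.080000, 3.260000] = 3.170000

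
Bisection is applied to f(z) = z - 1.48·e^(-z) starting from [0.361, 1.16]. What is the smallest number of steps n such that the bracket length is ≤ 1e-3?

Initial width b − a = 1.16 − 0.361 = 0.799000.
After n steps the width is (b−a)/2^n; need (b−a)/2^n ≤ 1e-3.
So n ≥ log₂(0.799000/1e-3) = log₂(799.0000) ≈ 9.6421.
Hence n = 10.

10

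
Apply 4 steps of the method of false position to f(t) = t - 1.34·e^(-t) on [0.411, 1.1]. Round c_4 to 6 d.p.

False-position update: c = (a·f(b) − b·f(a))/(f(b) − f(a)); replace the endpoint whose sign matches f(c).
f(0.411000) = -0.477402, f(1.100000) = 0.653953
step 1: c = 0.701740, f(c) = 0.037473 > 0 → new bracket [0.411000, 0.701740]
step 2: c = 0.680580, f(c) = 0.002107 > 0 → new bracket [0.411000, 0.680580]
step 3: c = 0.679396, f(c) = 0.000118 > 0 → new bracket [0.411000, 0.679396]
step 4: c = 0.679329, f(c) = 0.000007 > 0 → new bracket [0.411000, 0.679329]

0.679329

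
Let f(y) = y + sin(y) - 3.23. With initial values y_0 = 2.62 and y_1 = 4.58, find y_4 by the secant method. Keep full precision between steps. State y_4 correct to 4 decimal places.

14.3949

Secant update: y_(k+1) = y_k − f(y_k)·(y_k − y_(k-1))/(f(y_k) − f(y_(k-1))).
f(y_0) = -0.111738, f(y_1) = 0.358751
y_2 = 4.580000 - (0.358751)·(4.580000 - 2.620000)/(0.358751 - (-0.111738)) = 3.085488; f(y_2) = -0.088437
y_3 = 3.085488 - (-0.088437)·(3.085488 - 4.580000)/(-0.088437 - (0.358751)) = 3.381046; f(y_3) = -0.086126
y_4 = 3.381046 - (-0.086126)·(3.381046 - 3.085488)/(-0.086126 - (-0.088437)) = 14.394947; f(y_4) = 12.131905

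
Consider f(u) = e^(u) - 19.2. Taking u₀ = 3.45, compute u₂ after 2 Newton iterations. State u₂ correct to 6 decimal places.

2.960196

f'(u) = e^(u)
u_0 = 3.450000: f = 12.300392, f' = 31.500392 → u_1 = 3.450000 - (12.300392)/(31.500392) = 3.059516
u_1 = 3.059516: f = 2.117242, f' = 21.317242 → u_2 = 3.059516 - (2.117242)/(21.317242) = 2.960196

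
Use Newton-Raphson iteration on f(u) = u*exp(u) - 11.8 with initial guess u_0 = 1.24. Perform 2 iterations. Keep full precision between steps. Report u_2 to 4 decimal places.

Newton update: u ← u − f(u)/f'(u).
f'(u) = (u+1)*exp(u)
u_0 = 1.240000: f = -7.515039, f' = 7.740574 → u_1 = 1.240000 - (-7.515039)/(7.740574) = 2.210863
u_1 = 2.210863: f = 8.371009, f' = 29.294598 → u_2 = 2.210863 - (8.371009)/(29.294598) = 1.925111

1.9251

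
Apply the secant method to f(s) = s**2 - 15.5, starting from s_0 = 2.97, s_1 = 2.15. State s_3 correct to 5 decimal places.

3.84312

f(s_0) = -6.679100, f(s_1) = -10.877500
s_2 = 2.150000 - (-10.877500)·(2.150000 - 2.970000)/(-10.877500 - (-6.679100)) = 4.274512; f(s_2) = 2.771450
s_3 = 4.274512 - (2.771450)·(4.274512 - 2.150000)/(2.771450 - (-10.877500)) = 3.843125; f(s_3) = -0.730392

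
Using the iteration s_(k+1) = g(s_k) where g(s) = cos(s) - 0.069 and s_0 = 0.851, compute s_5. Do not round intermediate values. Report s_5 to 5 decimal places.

s_1 = g(0.851000) = 0.590232
s_2 = g(0.590232) = 0.761812
s_3 = g(0.761812) = 0.654587
s_4 = g(0.654587) = 0.724300
s_5 = g(0.724300) = 0.679964

0.67996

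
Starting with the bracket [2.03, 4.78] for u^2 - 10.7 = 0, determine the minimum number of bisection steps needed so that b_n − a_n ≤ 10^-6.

Initial width b − a = 4.78 − 2.03 = 2.750000.
After n steps the width is (b−a)/2^n; need (b−a)/2^n ≤ 10^-6.
So n ≥ log₂(2.750000/10^-6) = log₂(2750000.0000) ≈ 21.3910.
Hence n = 22.

22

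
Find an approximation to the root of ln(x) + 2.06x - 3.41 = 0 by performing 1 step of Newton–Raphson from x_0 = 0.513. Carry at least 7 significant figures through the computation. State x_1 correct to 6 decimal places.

1.266420

f'(x) = 1/x + 2.06
x_0 = 0.513000: f = -3.020699, f' = 4.009318 → x_1 = 0.513000 - (-3.020699)/(4.009318) = 1.266420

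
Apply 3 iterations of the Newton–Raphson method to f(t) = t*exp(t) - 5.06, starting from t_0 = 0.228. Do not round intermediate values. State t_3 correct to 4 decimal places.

1.9793

Newton update: t ← t − f(t)/f'(t).
f'(t) = (t+1)*exp(t)
t_0 = 0.228000: f = -4.773613, f' = 1.542473 → t_1 = 0.228000 - (-4.773613)/(1.542473) = 3.322779
t_1 = 3.322779: f = 87.105017, f' = 119.902346 → t_2 = 3.322779 - (87.105017)/(119.902346) = 2.596313
t_2 = 2.596313: f = 29.767422, f' = 48.241608 → t_3 = 2.596313 - (29.767422)/(48.241608) = 1.979264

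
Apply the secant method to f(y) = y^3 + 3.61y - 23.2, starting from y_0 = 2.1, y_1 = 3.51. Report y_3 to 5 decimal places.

f(y_0) = -6.358000, f(y_1) = 32.714651
y_2 = 3.510000 - (32.714651)·(3.510000 - 2.100000)/(32.714651 - (-6.358000)) = 2.329439; f(y_2) = -2.150528
y_3 = 2.329439 - (-2.150528)·(2.329439 - 3.510000)/(-2.150528 - (32.714651)) = 2.402257; f(y_3) = -0.664810

2.40226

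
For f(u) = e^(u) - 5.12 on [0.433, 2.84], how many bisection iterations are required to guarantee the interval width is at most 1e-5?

Initial width b − a = 2.84 − 0.433 = 2.407000.
After n steps the width is (b−a)/2^n; need (b−a)/2^n ≤ 1e-5.
So n ≥ log₂(2.407000/1e-5) = log₂(240700.0000) ≈ 17.8769.
Hence n = 18.

18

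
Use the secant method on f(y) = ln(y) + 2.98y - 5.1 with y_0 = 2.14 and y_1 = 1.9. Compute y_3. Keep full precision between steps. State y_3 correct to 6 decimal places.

1.561939

f(y_0) = 2.038006, f(y_1) = 1.203854
y_2 = 1.900000 - (1.203854)·(1.900000 - 2.140000)/(1.203854 - (2.038006)) = 1.553630; f(y_2) = -0.029587
y_3 = 1.553630 - (-0.029587)·(1.553630 - 1.900000)/(-0.029587 - (1.203854)) = 1.561939; f(y_3) = 0.000506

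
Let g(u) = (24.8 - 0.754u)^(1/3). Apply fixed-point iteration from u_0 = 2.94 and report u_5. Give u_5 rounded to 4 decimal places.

2.8300

u_1 = g(2.940000) = 2.826585
u_2 = g(2.826585) = 2.830148
u_3 = g(2.830148) = 2.830037
u_4 = g(2.830037) = 2.830040
u_5 = g(2.830040) = 2.830040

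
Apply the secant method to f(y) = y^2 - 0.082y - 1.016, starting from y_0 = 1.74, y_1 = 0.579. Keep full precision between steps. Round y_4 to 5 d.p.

f(y_0) = 1.868920, f(y_1) = -0.728237
y_2 = 0.579000 - (-0.728237)·(0.579000 - 1.740000)/(-0.728237 - (1.868920)) = 0.904542; f(y_2) = -0.271977
y_3 = 0.904542 - (-0.271977)·(0.904542 - 0.579000)/(-0.271977 - (-0.728237)) = 1.098597; f(y_3) = 0.100831
y_4 = 1.098597 - (0.100831)·(1.098597 - 0.904542)/(0.100831 - (-0.271977)) = 1.046112; f(y_4) = -0.007430

1.04611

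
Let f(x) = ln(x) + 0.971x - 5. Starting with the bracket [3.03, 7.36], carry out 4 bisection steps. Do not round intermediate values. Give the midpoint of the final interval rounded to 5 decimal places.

3.70656

f(3.030000) = -0.949307, f(7.360000) = 4.142620 (opposite signs)
step 1: m = 5.195000, f(m) = 1.692042 > 0 → root in [3.030000, 5.195000]
step 2: m = 4.112500, f(m) = 0.407269 > 0 → root in [3.030000, 4.112500]
step 3: m = 3.571250, f(m) = -0.259401 < 0 → root in [3.571250, 4.112500]
step 4: m = 3.841875, f(m) = 0.076421 > 0 → root in [3.571250, 3.841875]
Midpoint of [3.571250, 3.841875] = 3.706562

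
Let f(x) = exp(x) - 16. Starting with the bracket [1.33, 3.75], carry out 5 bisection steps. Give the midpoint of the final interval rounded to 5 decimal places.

f(1.330000) = -12.218957, f(3.750000) = 26.521082 (opposite signs)
step 1: m = 2.540000, f(m) = -3.320329 < 0 → root in [2.540000, 3.750000]
step 2: m = 3.145000, f(m) = 7.219675 > 0 → root in [2.540000, 3.145000]
step 3: m = 2.842500, f(m) = 1.158608 > 0 → root in [2.540000, 2.842500]
step 4: m = 2.691250, f(m) = -1.249898 < 0 → root in [2.691250, 2.842500]
step 5: m = 2.766875, f(m) = -0.091159 < 0 → root in [2.766875, 2.842500]
Midpoint of [2.766875, 2.842500] = 2.804688

2.80469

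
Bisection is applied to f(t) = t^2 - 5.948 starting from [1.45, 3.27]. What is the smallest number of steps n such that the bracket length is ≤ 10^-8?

Initial width b − a = 3.27 − 1.45 = 1.820000.
After n steps the width is (b−a)/2^n; need (b−a)/2^n ≤ 10^-8.
So n ≥ log₂(1.820000/10^-8) = log₂(182000000.0000) ≈ 27.4394.
Hence n = 28.

28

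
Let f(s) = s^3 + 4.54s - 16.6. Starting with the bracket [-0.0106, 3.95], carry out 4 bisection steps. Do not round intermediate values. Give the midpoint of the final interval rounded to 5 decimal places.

2.09347

f(-0.010600) = -16.648125, f(3.950000) = 62.962875 (opposite signs)
step 1: m = 1.969700, f(m) = -0.015681 < 0 → root in [1.969700, 3.950000]
step 2: m = 2.959850, f(m) = 22.768112 > 0 → root in [1.969700, 2.959850]
step 3: m = 2.464775, f(m) = 9.563872 > 0 → root in [1.969700, 2.464775]
step 4: m = 2.217238, f(m) = 4.366513 > 0 → root in [1.969700, 2.217238]
Midpoint of [1.969700, 2.217238] = 2.093469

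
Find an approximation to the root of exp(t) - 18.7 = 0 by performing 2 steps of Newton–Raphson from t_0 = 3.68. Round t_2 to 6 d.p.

2.951668

Newton update: t ← t − f(t)/f'(t).
f'(t) = exp(t)
t_0 = 3.680000: f = 20.946394, f' = 39.646394 → t_1 = 3.680000 - (20.946394)/(39.646394) = 3.151670
t_1 = 3.151670: f = 4.675060, f' = 23.375060 → t_2 = 3.151670 - (4.675060)/(23.375060) = 2.951668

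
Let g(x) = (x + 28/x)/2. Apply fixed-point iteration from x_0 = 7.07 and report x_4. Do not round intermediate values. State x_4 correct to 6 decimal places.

x_1 = g(7.070000) = 5.515198
x_2 = g(5.515198) = 5.296039
x_3 = g(5.296039) = 5.291505
x_4 = g(5.291505) = 5.291503

5.291503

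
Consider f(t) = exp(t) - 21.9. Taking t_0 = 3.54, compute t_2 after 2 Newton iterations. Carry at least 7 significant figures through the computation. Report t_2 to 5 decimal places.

f'(t) = exp(t)
t_0 = 3.540000: f = 12.566919, f' = 34.466919 → t_1 = 3.540000 - (12.566919)/(34.466919) = 3.175392
t_1 = 3.175392: f = 2.036198, f' = 23.936198 → t_2 = 3.175392 - (2.036198)/(23.936198) = 3.090324

3.09032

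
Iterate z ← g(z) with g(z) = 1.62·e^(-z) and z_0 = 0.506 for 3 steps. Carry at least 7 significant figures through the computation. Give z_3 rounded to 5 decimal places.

0.88022

z_1 = g(0.506000) = 0.976702
z_2 = g(0.976702) = 0.610013
z_3 = g(0.610013) = 0.880217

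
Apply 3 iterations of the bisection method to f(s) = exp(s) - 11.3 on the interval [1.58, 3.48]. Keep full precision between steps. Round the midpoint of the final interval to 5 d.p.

2.41125

f(1.580000) = -6.445044, f(3.480000) = 21.159722 (opposite signs)
step 1: m = 2.530000, f(m) = 1.253506 > 0 → root in [1.580000, 2.530000]
step 2: m = 2.055000, f(m) = -3.493162 < 0 → root in [2.055000, 2.530000]
step 3: m = 2.292500, f(m) = -1.400344 < 0 → root in [2.292500, 2.530000]
Midpoint of [2.292500, 2.530000] = 2.411250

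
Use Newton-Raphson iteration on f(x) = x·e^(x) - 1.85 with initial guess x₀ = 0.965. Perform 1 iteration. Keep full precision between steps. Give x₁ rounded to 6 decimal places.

0.832592

Newton update: x ← x − f(x)/f'(x).
f'(x) = (x + 1)·e^(x)
x_0 = 0.965000: f = 0.682920, f' = 5.157708 → x_1 = 0.965000 - (0.682920)/(5.157708) = 0.832592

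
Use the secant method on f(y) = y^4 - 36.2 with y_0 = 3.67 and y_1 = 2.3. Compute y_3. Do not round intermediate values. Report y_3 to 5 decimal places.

Secant update: y_(k+1) = y_k − f(y_k)·(y_k − y_(k-1))/(f(y_k) − f(y_(k-1))).
f(y_0) = 145.211267, f(y_1) = -8.215900
y_2 = 2.300000 - (-8.215900)·(2.300000 - 3.670000)/(-8.215900 - (145.211267)) = 2.373362; f(y_2) = -4.471012
y_3 = 2.373362 - (-4.471012)·(2.373362 - 2.300000)/(-4.471012 - (-8.215900)) = 2.460950; f(y_3) = 0.478439

2.46095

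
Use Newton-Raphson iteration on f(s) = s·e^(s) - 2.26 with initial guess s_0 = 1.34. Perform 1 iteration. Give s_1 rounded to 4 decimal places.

f'(s) = (s + 1)·e^(s)
s_0 = 1.340000: f = 2.857518, f' = 8.936562 → s_1 = 1.340000 - (2.857518)/(8.936562) = 1.020244

1.0202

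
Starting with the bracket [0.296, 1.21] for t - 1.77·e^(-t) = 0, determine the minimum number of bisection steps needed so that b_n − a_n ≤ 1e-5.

Initial width b − a = 1.21 − 0.296 = 0.914000.
After n steps the width is (b−a)/2^n; need (b−a)/2^n ≤ 1e-5.
So n ≥ log₂(0.914000/1e-5) = log₂(91400.0000) ≈ 16.4799.
Hence n = 17.

17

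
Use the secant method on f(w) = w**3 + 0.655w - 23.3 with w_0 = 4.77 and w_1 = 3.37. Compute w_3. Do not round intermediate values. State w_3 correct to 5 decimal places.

2.82327

f(w_0) = 88.355683, f(w_1) = 17.180103
w_2 = 3.370000 - (17.180103)·(3.370000 - 4.770000)/(17.180103 - (88.355683)) = 3.032073; f(w_2) = 6.561272
w_3 = 3.032073 - (6.561272)·(3.032073 - 3.370000)/(6.561272 - (17.180103)) = 2.823271; f(w_3) = 1.053146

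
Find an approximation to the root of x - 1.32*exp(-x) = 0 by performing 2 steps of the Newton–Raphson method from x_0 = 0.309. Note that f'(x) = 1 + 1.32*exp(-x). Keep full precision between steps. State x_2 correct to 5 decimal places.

0.67309

Newton update: x ← x − f(x)/f'(x).
x_0 = 0.309000: f = -0.660119, f' = 1.969119 → x_1 = 0.309000 - (-0.660119)/(1.969119) = 0.644236
x_1 = 0.644236: f = -0.048849, f' = 1.693084 → x_2 = 0.644236 - (-0.048849)/(1.693084) = 0.673087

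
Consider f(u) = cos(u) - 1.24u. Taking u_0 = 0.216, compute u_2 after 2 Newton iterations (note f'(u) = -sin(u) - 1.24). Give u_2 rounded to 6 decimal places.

0.645331

u_0 = 0.216000: f = 0.708923, f' = -1.454324 → u_1 = 0.216000 - (0.708923)/(-1.454324) = 0.703458
u_1 = 0.703458: f = -0.109679, f' = -1.886859 → u_2 = 0.703458 - (-0.109679)/(-1.886859) = 0.645331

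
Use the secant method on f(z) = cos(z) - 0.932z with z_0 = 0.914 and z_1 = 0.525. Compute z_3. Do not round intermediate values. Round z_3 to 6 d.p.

f(z_0) = -0.241265, f(z_1) = 0.376024
z_2 = 0.525000 - (0.376024)·(0.525000 - 0.914000)/(0.376024 - (-0.241265)) = 0.761961; f(z_2) = 0.013336
z_3 = 0.761961 - (0.013336)·(0.761961 - 0.525000)/(0.013336 - (0.376024)) = 0.770674; f(z_3) = -0.000827

0.770674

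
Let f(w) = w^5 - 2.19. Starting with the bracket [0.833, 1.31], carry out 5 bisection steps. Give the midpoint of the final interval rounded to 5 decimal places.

f(0.833000) = -1.788926, f(1.310000) = 1.667949 (opposite signs)
step 1: m = 1.071500, f(m) = -0.777590 < 0 → root in [1.071500, 1.310000]
step 2: m = 1.190750, f(m) = 0.203883 > 0 → root in [1.071500, 1.190750]
step 3: m = 1.131125, f(m) = -0.338375 < 0 → root in [1.131125, 1.190750]
step 4: m = 1.160937, f(m) = -0.081157 < 0 → root in [1.160937, 1.190750]
step 5: m = 1.175844, f(m) = 0.057750 > 0 → root in [1.160937, 1.175844]
Midpoint of [1.160937, 1.175844] = 1.168391

1.16839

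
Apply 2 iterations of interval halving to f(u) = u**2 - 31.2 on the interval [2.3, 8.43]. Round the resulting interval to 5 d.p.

[5.36500, 6.89750]

f(2.300000) = -25.910000, f(8.430000) = 39.864900 (opposite signs)
step 1: m = 5.365000, f(m) = -2.416775 < 0 → root in [5.365000, 8.430000]
step 2: m = 6.897500, f(m) = 16.375506 > 0 → root in [5.365000, 6.897500]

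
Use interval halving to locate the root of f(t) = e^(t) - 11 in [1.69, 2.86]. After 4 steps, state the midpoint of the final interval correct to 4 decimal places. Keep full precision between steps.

2.3847

f(1.690000) = -5.580519, f(2.860000) = 6.461527 (opposite signs)
step 1: m = 2.275000, f(m) = -1.272081 < 0 → root in [2.275000, 2.860000]
step 2: m = 2.567500, f(m) = 2.033201 > 0 → root in [2.275000, 2.567500]
step 3: m = 2.421250, f(m) = 0.259925 > 0 → root in [2.275000, 2.421250]
step 4: m = 2.348125, f(m) = -0.534072 < 0 → root in [2.348125, 2.421250]
Midpoint of [2.348125, 2.421250] = 2.384687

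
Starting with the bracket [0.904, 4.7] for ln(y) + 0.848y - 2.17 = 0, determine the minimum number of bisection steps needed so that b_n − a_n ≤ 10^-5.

19

Initial width b − a = 4.7 − 0.904 = 3.796000.
After n steps the width is (b−a)/2^n; need (b−a)/2^n ≤ 10^-5.
So n ≥ log₂(3.796000/10^-5) = log₂(379600.0000) ≈ 18.5341.
Hence n = 19.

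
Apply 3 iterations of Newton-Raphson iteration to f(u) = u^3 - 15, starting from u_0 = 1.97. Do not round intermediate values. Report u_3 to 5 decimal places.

2.46623

f'(u) = 3u^2
u_0 = 1.970000: f = -7.354627, f' = 11.642700 → u_1 = 1.970000 - (-7.354627)/(11.642700) = 2.601694
u_1 = 2.601694: f = 2.610382, f' = 20.306439 → u_2 = 2.601694 - (2.610382)/(20.306439) = 2.473145
u_2 = 2.473145: f = 0.126854, f' = 18.349335 → u_3 = 2.473145 - (0.126854)/(18.349335) = 2.466231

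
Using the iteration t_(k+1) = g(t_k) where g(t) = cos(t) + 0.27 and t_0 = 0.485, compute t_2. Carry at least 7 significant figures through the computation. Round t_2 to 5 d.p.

0.67422

t_1 = g(0.485000) = 1.154675
t_2 = g(1.154675) = 0.674216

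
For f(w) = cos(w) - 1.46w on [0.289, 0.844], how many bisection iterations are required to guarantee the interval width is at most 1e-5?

16

Initial width b − a = 0.844 − 0.289 = 0.555000.
After n steps the width is (b−a)/2^n; need (b−a)/2^n ≤ 1e-5.
So n ≥ log₂(0.555000/1e-5) = log₂(55500.0000) ≈ 15.7602.
Hence n = 16.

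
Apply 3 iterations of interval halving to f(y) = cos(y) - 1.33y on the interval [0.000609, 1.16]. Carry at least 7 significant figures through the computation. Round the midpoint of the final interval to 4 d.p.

0.6528

f(0.000609) = 0.999190, f(1.160000) = -1.143460 (opposite signs)
step 1: m = 0.580305, f(m) = 0.064491 > 0 → root in [0.580305, 1.160000]
step 2: m = 0.870152, f(m) = -0.512592 < 0 → root in [0.580305, 0.870152]
step 3: m = 0.725228, f(m) = -0.216206 < 0 → root in [0.580305, 0.725228]
Midpoint of [0.580305, 0.725228] = 0.652766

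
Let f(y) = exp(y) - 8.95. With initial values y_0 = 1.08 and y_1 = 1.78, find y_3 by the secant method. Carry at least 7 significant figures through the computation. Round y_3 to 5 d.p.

f(y_0) = -6.005320, f(y_1) = -3.020144
y_2 = 1.780000 - (-3.020144)·(1.780000 - 1.080000)/(-3.020144 - (-6.005320)) = 2.488199; f(y_2) = 3.089578
y_3 = 2.488199 - (3.089578)·(2.488199 - 1.780000)/(3.089578 - (-3.020144)) = 2.130075; f(y_3) = -0.534498

2.13008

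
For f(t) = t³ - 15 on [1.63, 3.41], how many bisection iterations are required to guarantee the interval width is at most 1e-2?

Initial width b − a = 3.41 − 1.63 = 1.780000.
After n steps the width is (b−a)/2^n; need (b−a)/2^n ≤ 1e-2.
So n ≥ log₂(1.780000/1e-2) = log₂(178.0000) ≈ 7.4757.
Hence n = 8.

8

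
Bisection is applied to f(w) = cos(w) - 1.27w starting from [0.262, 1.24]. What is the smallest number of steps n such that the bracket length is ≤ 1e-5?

17

Initial width b − a = 1.24 − 0.262 = 0.978000.
After n steps the width is (b−a)/2^n; need (b−a)/2^n ≤ 1e-5.
So n ≥ log₂(0.978000/1e-5) = log₂(97800.0000) ≈ 16.5775.
Hence n = 17.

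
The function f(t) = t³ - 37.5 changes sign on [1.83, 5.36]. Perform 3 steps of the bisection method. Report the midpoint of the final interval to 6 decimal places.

3.374375

f(1.830000) = -31.371513, f(5.360000) = 116.490656 (opposite signs)
step 1: m = 3.595000, f(m) = 8.961870 > 0 → root in [1.830000, 3.595000]
step 2: m = 2.712500, f(m) = -17.542357 < 0 → root in [2.712500, 3.595000]
step 3: m = 3.153750, f(m) = -6.132364 < 0 → root in [3.153750, 3.595000]
Midpoint of [3.153750, 3.595000] = 3.374375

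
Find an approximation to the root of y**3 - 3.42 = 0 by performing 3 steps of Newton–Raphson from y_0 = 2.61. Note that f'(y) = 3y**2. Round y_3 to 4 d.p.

y_0 = 2.610000: f = 14.359581, f' = 20.436300 → y_1 = 2.610000 - (14.359581)/(20.436300) = 1.907349
y_1 = 1.907349: f = 3.518901, f' = 10.913944 → y_2 = 1.907349 - (3.518901)/(10.913944) = 1.584927
y_2 = 1.584927: f = 0.561325, f' = 7.535979 → y_3 = 1.584927 - (0.561325)/(7.535979) = 1.510441

1.5104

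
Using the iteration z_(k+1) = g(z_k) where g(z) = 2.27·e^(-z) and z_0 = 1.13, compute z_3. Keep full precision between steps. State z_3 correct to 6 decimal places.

z_1 = g(1.130000) = 0.733285
z_2 = g(0.733285) = 1.090345
z_3 = g(1.090345) = 0.762948

0.762948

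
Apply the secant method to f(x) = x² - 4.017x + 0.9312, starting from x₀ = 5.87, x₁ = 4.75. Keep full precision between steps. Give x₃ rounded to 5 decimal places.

3.83344

Secant update: x_(k+1) = x_k − f(x_k)·(x_k − x_(k-1))/(f(x_k) − f(x_(k-1))).
f(x_0) = 11.808310, f(x_1) = 4.412950
x_2 = 4.750000 - (4.412950)·(4.750000 - 5.870000)/(4.412950 - (11.808310)) = 4.081675; f(x_2) = 1.195182
x_3 = 4.081675 - (1.195182)·(4.081675 - 4.750000)/(1.195182 - (4.412950)) = 3.833438; f(x_3) = 0.227525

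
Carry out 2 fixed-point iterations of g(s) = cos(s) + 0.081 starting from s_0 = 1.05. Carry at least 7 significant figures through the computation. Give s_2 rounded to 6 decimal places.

0.918245

s_1 = g(1.050000) = 0.578571
s_2 = g(0.578571) = 0.918245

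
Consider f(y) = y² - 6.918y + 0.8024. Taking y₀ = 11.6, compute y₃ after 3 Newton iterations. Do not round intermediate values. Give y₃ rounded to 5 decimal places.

6.80624

f'(y) = 2y - 6.918
y_0 = 11.600000: f = 55.113600, f' = 16.282000 → y_1 = 11.600000 - (55.113600)/(16.282000) = 8.215060
y_1 = 8.215060: f = 11.457822, f' = 9.512119 → y_2 = 8.215060 - (11.457822)/(9.512119) = 7.010510
y_2 = 7.010510: f = 1.450940, f' = 7.103019 → y_3 = 7.010510 - (1.450940)/(7.103019) = 6.806239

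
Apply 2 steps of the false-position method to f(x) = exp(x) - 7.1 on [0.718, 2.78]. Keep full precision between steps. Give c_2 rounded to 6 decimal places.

False-position update: c = (a·f(b) − b·f(a))/(f(b) − f(a)); replace the endpoint whose sign matches f(c).
f(0.718000) = -5.049672, f(2.780000) = 9.019021
step 1: c = 1.458113, f(c) = -2.802158 < 0 → new bracket [1.458113, 2.780000]
step 2: c = 1.771460, f(c) = -1.220566 < 0 → new bracket [1.771460, 2.780000]

1.771460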